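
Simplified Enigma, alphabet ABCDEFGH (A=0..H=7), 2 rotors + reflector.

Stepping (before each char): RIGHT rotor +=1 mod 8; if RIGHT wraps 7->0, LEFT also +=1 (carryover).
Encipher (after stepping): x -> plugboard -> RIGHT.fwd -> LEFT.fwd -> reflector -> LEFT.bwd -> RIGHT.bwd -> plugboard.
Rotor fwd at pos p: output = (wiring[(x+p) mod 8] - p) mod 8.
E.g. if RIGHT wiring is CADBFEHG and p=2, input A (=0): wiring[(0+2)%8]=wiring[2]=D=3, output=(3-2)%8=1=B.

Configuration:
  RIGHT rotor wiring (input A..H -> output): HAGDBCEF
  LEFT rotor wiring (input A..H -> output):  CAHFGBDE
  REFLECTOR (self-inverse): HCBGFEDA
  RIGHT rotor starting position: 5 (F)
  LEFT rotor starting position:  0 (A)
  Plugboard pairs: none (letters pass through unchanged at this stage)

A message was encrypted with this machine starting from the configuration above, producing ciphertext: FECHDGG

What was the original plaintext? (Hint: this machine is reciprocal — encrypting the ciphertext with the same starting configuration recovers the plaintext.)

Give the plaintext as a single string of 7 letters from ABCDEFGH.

Answer: EAEEACE

Derivation:
Char 1 ('F'): step: R->6, L=0; F->plug->F->R->F->L->B->refl->C->L'->A->R'->E->plug->E
Char 2 ('E'): step: R->7, L=0; E->plug->E->R->E->L->G->refl->D->L'->G->R'->A->plug->A
Char 3 ('C'): step: R->0, L->1 (L advanced); C->plug->C->R->G->L->D->refl->G->L'->B->R'->E->plug->E
Char 4 ('H'): step: R->1, L=1; H->plug->H->R->G->L->D->refl->G->L'->B->R'->E->plug->E
Char 5 ('D'): step: R->2, L=1; D->plug->D->R->A->L->H->refl->A->L'->E->R'->A->plug->A
Char 6 ('G'): step: R->3, L=1; G->plug->G->R->F->L->C->refl->B->L'->H->R'->C->plug->C
Char 7 ('G'): step: R->4, L=1; G->plug->G->R->C->L->E->refl->F->L'->D->R'->E->plug->E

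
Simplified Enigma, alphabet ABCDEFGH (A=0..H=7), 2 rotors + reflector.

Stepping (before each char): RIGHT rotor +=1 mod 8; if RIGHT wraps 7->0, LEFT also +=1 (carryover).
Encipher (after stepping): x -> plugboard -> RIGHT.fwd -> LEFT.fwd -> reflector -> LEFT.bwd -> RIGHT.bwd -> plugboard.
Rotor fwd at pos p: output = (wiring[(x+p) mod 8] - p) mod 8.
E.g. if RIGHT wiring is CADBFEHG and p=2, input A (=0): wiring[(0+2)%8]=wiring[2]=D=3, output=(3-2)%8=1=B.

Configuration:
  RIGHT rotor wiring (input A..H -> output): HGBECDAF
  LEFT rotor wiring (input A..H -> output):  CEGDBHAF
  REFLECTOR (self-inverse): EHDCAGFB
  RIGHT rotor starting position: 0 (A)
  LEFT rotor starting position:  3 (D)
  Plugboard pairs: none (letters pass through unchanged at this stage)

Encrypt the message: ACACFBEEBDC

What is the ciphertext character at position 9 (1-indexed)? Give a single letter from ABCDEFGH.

Char 1 ('A'): step: R->1, L=3; A->plug->A->R->F->L->H->refl->B->L'->G->R'->H->plug->H
Char 2 ('C'): step: R->2, L=3; C->plug->C->R->A->L->A->refl->E->L'->C->R'->B->plug->B
Char 3 ('A'): step: R->3, L=3; A->plug->A->R->B->L->G->refl->F->L'->D->R'->G->plug->G
Char 4 ('C'): step: R->4, L=3; C->plug->C->R->E->L->C->refl->D->L'->H->R'->B->plug->B
Char 5 ('F'): step: R->5, L=3; F->plug->F->R->E->L->C->refl->D->L'->H->R'->G->plug->G
Char 6 ('B'): step: R->6, L=3; B->plug->B->R->H->L->D->refl->C->L'->E->R'->G->plug->G
Char 7 ('E'): step: R->7, L=3; E->plug->E->R->F->L->H->refl->B->L'->G->R'->A->plug->A
Char 8 ('E'): step: R->0, L->4 (L advanced); E->plug->E->R->C->L->E->refl->A->L'->F->R'->H->plug->H
Char 9 ('B'): step: R->1, L=4; B->plug->B->R->A->L->F->refl->G->L'->E->R'->G->plug->G

G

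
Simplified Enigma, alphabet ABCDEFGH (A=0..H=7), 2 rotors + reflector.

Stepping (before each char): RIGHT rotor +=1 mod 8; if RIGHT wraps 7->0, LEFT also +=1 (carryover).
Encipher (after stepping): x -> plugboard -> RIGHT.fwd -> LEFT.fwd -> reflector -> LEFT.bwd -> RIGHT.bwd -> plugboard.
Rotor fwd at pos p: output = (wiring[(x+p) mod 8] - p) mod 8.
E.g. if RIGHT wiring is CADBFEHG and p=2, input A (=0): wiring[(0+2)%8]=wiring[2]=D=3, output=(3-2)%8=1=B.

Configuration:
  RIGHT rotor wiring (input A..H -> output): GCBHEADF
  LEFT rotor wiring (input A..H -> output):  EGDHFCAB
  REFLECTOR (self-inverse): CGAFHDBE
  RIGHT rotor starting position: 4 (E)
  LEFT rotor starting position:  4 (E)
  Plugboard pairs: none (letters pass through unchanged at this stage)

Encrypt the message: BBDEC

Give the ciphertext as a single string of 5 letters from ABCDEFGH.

Char 1 ('B'): step: R->5, L=4; B->plug->B->R->G->L->H->refl->E->L'->C->R'->G->plug->G
Char 2 ('B'): step: R->6, L=4; B->plug->B->R->H->L->D->refl->F->L'->D->R'->E->plug->E
Char 3 ('D'): step: R->7, L=4; D->plug->D->R->C->L->E->refl->H->L'->G->R'->A->plug->A
Char 4 ('E'): step: R->0, L->5 (L advanced); E->plug->E->R->E->L->B->refl->G->L'->F->R'->H->plug->H
Char 5 ('C'): step: R->1, L=5; C->plug->C->R->G->L->C->refl->A->L'->H->R'->E->plug->E

Answer: GEAHE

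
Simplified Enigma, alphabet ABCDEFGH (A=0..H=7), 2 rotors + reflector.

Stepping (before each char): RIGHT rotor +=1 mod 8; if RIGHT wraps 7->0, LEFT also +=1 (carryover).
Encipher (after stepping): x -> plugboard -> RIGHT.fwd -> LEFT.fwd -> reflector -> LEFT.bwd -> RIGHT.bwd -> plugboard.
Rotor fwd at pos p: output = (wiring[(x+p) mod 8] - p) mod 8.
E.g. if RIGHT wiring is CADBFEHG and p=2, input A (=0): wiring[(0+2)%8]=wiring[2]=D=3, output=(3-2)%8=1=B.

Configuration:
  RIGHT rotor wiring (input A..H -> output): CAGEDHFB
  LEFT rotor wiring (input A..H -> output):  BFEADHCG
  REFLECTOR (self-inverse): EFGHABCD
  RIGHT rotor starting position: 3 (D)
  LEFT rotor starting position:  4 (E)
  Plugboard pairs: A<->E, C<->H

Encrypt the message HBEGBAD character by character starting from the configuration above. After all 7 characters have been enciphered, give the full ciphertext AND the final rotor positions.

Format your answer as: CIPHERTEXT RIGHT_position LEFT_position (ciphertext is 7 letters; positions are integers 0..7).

Answer: CFFHFBC 2 5

Derivation:
Char 1 ('H'): step: R->4, L=4; H->plug->C->R->B->L->D->refl->H->L'->A->R'->H->plug->C
Char 2 ('B'): step: R->5, L=4; B->plug->B->R->A->L->H->refl->D->L'->B->R'->F->plug->F
Char 3 ('E'): step: R->6, L=4; E->plug->A->R->H->L->E->refl->A->L'->G->R'->F->plug->F
Char 4 ('G'): step: R->7, L=4; G->plug->G->R->A->L->H->refl->D->L'->B->R'->C->plug->H
Char 5 ('B'): step: R->0, L->5 (L advanced); B->plug->B->R->A->L->C->refl->G->L'->H->R'->F->plug->F
Char 6 ('A'): step: R->1, L=5; A->plug->E->R->G->L->D->refl->H->L'->F->R'->B->plug->B
Char 7 ('D'): step: R->2, L=5; D->plug->D->R->F->L->H->refl->D->L'->G->R'->H->plug->C
Final: ciphertext=CFFHFBC, RIGHT=2, LEFT=5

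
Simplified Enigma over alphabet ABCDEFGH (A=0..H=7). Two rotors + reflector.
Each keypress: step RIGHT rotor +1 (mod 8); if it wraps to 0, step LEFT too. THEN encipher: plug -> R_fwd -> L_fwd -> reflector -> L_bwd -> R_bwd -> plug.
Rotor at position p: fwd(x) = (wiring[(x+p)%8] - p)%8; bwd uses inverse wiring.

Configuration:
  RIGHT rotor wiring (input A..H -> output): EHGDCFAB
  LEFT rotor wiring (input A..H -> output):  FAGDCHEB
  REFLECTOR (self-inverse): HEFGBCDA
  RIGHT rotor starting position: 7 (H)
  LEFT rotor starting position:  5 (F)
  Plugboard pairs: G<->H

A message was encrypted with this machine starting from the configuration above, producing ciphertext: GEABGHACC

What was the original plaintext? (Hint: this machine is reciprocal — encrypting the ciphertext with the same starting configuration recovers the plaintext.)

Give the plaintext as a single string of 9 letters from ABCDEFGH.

Answer: HCHEADHGD

Derivation:
Char 1 ('G'): step: R->0, L->6 (L advanced); G->plug->H->R->B->L->D->refl->G->L'->A->R'->G->plug->H
Char 2 ('E'): step: R->1, L=6; E->plug->E->R->E->L->A->refl->H->L'->C->R'->C->plug->C
Char 3 ('A'): step: R->2, L=6; A->plug->A->R->E->L->A->refl->H->L'->C->R'->G->plug->H
Char 4 ('B'): step: R->3, L=6; B->plug->B->R->H->L->B->refl->E->L'->G->R'->E->plug->E
Char 5 ('G'): step: R->4, L=6; G->plug->H->R->H->L->B->refl->E->L'->G->R'->A->plug->A
Char 6 ('H'): step: R->5, L=6; H->plug->G->R->G->L->E->refl->B->L'->H->R'->D->plug->D
Char 7 ('A'): step: R->6, L=6; A->plug->A->R->C->L->H->refl->A->L'->E->R'->G->plug->H
Char 8 ('C'): step: R->7, L=6; C->plug->C->R->A->L->G->refl->D->L'->B->R'->H->plug->G
Char 9 ('C'): step: R->0, L->7 (L advanced); C->plug->C->R->G->L->A->refl->H->L'->D->R'->D->plug->D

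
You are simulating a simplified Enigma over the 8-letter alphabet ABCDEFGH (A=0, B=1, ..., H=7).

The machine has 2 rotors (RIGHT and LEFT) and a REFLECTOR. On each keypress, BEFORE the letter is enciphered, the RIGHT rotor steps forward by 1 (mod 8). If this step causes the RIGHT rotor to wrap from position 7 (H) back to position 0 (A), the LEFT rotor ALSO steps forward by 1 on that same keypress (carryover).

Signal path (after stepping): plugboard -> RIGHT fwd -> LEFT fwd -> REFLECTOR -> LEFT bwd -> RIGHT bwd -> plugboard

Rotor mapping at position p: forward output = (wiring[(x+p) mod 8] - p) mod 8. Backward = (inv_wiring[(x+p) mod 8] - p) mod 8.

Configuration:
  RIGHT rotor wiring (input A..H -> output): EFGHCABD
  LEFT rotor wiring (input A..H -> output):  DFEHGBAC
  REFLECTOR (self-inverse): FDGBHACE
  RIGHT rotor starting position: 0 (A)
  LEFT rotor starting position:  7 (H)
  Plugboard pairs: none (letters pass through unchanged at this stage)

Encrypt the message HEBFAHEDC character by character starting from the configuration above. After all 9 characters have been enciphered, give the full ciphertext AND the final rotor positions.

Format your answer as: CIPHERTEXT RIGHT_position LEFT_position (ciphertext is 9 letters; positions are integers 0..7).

Char 1 ('H'): step: R->1, L=7; H->plug->H->R->D->L->F->refl->A->L'->E->R'->A->plug->A
Char 2 ('E'): step: R->2, L=7; E->plug->E->R->H->L->B->refl->D->L'->A->R'->C->plug->C
Char 3 ('B'): step: R->3, L=7; B->plug->B->R->H->L->B->refl->D->L'->A->R'->E->plug->E
Char 4 ('F'): step: R->4, L=7; F->plug->F->R->B->L->E->refl->H->L'->F->R'->C->plug->C
Char 5 ('A'): step: R->5, L=7; A->plug->A->R->D->L->F->refl->A->L'->E->R'->B->plug->B
Char 6 ('H'): step: R->6, L=7; H->plug->H->R->C->L->G->refl->C->L'->G->R'->C->plug->C
Char 7 ('E'): step: R->7, L=7; E->plug->E->R->A->L->D->refl->B->L'->H->R'->D->plug->D
Char 8 ('D'): step: R->0, L->0 (L advanced); D->plug->D->R->H->L->C->refl->G->L'->E->R'->A->plug->A
Char 9 ('C'): step: R->1, L=0; C->plug->C->R->G->L->A->refl->F->L'->B->R'->D->plug->D
Final: ciphertext=ACECBCDAD, RIGHT=1, LEFT=0

Answer: ACECBCDAD 1 0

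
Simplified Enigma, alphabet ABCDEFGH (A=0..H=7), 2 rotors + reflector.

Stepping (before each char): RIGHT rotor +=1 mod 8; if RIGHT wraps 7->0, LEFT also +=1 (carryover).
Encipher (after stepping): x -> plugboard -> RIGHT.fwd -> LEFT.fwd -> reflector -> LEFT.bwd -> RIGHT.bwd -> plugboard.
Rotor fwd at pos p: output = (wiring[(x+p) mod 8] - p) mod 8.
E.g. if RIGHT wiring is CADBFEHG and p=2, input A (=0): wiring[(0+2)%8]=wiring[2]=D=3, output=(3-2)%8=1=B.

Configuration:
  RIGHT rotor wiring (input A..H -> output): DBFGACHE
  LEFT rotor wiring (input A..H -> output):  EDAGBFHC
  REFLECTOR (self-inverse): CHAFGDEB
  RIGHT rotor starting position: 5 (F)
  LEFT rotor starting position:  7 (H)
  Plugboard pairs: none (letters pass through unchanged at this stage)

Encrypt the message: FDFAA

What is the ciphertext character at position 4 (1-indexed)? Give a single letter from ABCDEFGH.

Char 1 ('F'): step: R->6, L=7; F->plug->F->R->A->L->D->refl->F->L'->B->R'->A->plug->A
Char 2 ('D'): step: R->7, L=7; D->plug->D->R->G->L->G->refl->E->L'->C->R'->C->plug->C
Char 3 ('F'): step: R->0, L->0 (L advanced); F->plug->F->R->C->L->A->refl->C->L'->H->R'->G->plug->G
Char 4 ('A'): step: R->1, L=0; A->plug->A->R->A->L->E->refl->G->L'->D->R'->G->plug->G

G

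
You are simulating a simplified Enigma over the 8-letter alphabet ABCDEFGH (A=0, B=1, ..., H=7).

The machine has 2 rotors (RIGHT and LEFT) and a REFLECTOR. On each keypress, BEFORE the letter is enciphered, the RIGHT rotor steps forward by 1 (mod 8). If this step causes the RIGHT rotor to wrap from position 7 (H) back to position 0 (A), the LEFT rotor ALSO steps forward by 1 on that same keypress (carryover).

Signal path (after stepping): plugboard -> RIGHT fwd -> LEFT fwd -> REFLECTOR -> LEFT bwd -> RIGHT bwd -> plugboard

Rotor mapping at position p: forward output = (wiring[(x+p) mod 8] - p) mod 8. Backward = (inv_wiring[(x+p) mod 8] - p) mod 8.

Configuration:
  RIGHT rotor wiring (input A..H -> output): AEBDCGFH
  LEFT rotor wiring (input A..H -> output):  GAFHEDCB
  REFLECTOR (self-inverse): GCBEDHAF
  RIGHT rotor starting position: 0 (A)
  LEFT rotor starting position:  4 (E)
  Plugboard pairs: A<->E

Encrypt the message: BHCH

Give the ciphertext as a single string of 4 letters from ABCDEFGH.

Char 1 ('B'): step: R->1, L=4; B->plug->B->R->A->L->A->refl->G->L'->C->R'->C->plug->C
Char 2 ('H'): step: R->2, L=4; H->plug->H->R->C->L->G->refl->A->L'->A->R'->C->plug->C
Char 3 ('C'): step: R->3, L=4; C->plug->C->R->D->L->F->refl->H->L'->B->R'->G->plug->G
Char 4 ('H'): step: R->4, L=4; H->plug->H->R->H->L->D->refl->E->L'->F->R'->G->plug->G

Answer: CCGG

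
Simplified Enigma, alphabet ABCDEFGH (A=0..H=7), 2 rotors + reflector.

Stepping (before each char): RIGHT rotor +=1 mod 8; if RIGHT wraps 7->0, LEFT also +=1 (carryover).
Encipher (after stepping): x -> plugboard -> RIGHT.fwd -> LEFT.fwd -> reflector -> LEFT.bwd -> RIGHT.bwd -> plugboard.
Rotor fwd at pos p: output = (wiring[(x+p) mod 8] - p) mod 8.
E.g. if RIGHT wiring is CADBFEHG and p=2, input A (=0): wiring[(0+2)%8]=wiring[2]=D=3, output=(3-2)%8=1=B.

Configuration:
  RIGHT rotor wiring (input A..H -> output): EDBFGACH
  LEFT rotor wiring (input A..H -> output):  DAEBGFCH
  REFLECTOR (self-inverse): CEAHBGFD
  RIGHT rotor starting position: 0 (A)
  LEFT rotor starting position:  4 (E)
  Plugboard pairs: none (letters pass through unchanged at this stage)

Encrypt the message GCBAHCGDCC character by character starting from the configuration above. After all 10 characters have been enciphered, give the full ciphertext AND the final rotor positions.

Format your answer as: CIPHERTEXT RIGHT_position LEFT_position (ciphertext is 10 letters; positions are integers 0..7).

Answer: BBEFBGBADF 2 5

Derivation:
Char 1 ('G'): step: R->1, L=4; G->plug->G->R->G->L->A->refl->C->L'->A->R'->B->plug->B
Char 2 ('C'): step: R->2, L=4; C->plug->C->R->E->L->H->refl->D->L'->D->R'->B->plug->B
Char 3 ('B'): step: R->3, L=4; B->plug->B->R->D->L->D->refl->H->L'->E->R'->E->plug->E
Char 4 ('A'): step: R->4, L=4; A->plug->A->R->C->L->G->refl->F->L'->H->R'->F->plug->F
Char 5 ('H'): step: R->5, L=4; H->plug->H->R->B->L->B->refl->E->L'->F->R'->B->plug->B
Char 6 ('C'): step: R->6, L=4; C->plug->C->R->G->L->A->refl->C->L'->A->R'->G->plug->G
Char 7 ('G'): step: R->7, L=4; G->plug->G->R->B->L->B->refl->E->L'->F->R'->B->plug->B
Char 8 ('D'): step: R->0, L->5 (L advanced); D->plug->D->R->F->L->H->refl->D->L'->E->R'->A->plug->A
Char 9 ('C'): step: R->1, L=5; C->plug->C->R->E->L->D->refl->H->L'->F->R'->D->plug->D
Char 10 ('C'): step: R->2, L=5; C->plug->C->R->E->L->D->refl->H->L'->F->R'->F->plug->F
Final: ciphertext=BBEFBGBADF, RIGHT=2, LEFT=5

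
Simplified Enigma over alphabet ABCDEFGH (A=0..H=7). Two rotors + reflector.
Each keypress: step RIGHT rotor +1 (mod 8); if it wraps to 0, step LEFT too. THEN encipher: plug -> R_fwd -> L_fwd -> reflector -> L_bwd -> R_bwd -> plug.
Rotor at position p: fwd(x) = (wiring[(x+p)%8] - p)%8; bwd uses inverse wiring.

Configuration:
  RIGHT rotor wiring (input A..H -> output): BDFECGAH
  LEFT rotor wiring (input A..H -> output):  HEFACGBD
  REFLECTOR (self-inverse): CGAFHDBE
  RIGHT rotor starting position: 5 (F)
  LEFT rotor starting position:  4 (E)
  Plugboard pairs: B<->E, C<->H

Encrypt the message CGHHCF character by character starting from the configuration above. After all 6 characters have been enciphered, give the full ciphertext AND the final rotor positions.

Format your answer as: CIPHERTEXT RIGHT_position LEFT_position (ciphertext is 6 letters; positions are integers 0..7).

Char 1 ('C'): step: R->6, L=4; C->plug->H->R->A->L->G->refl->B->L'->G->R'->F->plug->F
Char 2 ('G'): step: R->7, L=4; G->plug->G->R->H->L->E->refl->H->L'->D->R'->F->plug->F
Char 3 ('H'): step: R->0, L->5 (L advanced); H->plug->C->R->F->L->A->refl->C->L'->D->R'->B->plug->E
Char 4 ('H'): step: R->1, L=5; H->plug->C->R->D->L->C->refl->A->L'->F->R'->E->plug->B
Char 5 ('C'): step: R->2, L=5; C->plug->H->R->B->L->E->refl->H->L'->E->R'->D->plug->D
Char 6 ('F'): step: R->3, L=5; F->plug->F->R->G->L->D->refl->F->L'->H->R'->B->plug->E
Final: ciphertext=FFEBDE, RIGHT=3, LEFT=5

Answer: FFEBDE 3 5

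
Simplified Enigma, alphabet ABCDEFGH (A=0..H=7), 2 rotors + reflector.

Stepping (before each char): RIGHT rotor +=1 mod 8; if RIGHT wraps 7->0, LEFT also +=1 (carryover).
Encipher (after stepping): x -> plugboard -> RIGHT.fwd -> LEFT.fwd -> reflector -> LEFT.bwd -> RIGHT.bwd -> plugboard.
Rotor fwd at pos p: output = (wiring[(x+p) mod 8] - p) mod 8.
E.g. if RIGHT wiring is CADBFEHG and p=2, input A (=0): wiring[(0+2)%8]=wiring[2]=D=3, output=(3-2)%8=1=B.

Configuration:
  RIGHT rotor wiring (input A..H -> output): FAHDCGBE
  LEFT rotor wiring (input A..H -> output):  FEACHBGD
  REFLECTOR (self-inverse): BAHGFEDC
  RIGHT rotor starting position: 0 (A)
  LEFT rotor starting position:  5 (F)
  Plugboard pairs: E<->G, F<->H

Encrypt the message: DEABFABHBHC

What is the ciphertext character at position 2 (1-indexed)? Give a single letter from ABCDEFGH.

Char 1 ('D'): step: R->1, L=5; D->plug->D->R->B->L->B->refl->A->L'->D->R'->G->plug->E
Char 2 ('E'): step: R->2, L=5; E->plug->G->R->D->L->A->refl->B->L'->B->R'->B->plug->B

B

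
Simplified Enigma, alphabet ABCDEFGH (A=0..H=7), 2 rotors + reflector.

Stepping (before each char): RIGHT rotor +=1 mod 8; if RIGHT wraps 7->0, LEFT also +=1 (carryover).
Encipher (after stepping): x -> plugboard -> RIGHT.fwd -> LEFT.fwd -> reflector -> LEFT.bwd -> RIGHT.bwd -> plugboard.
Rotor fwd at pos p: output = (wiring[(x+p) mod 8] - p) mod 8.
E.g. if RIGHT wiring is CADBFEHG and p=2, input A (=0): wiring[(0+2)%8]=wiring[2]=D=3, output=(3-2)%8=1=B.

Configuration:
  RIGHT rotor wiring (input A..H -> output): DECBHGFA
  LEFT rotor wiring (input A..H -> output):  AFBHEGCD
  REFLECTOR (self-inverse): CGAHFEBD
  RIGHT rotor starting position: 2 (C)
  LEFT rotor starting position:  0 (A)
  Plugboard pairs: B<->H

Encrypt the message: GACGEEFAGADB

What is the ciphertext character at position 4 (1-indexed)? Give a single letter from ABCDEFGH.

Char 1 ('G'): step: R->3, L=0; G->plug->G->R->B->L->F->refl->E->L'->E->R'->B->plug->H
Char 2 ('A'): step: R->4, L=0; A->plug->A->R->D->L->H->refl->D->L'->H->R'->E->plug->E
Char 3 ('C'): step: R->5, L=0; C->plug->C->R->D->L->H->refl->D->L'->H->R'->E->plug->E
Char 4 ('G'): step: R->6, L=0; G->plug->G->R->B->L->F->refl->E->L'->E->R'->E->plug->E

E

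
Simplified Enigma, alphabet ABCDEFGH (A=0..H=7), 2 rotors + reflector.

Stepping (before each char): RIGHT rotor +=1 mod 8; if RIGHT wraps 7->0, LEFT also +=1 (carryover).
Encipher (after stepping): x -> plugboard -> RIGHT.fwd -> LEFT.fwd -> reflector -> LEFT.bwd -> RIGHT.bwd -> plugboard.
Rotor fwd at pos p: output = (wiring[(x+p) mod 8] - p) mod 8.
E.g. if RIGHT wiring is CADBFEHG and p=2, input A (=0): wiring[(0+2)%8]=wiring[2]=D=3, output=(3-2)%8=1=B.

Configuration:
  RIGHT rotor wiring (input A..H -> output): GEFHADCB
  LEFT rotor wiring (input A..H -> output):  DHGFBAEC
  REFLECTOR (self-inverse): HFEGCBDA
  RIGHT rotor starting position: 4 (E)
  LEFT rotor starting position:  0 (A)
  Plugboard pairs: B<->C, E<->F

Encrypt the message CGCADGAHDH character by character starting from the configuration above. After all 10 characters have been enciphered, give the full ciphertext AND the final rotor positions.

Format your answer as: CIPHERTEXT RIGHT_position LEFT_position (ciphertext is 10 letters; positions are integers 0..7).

Answer: DBDHFAEAAB 6 1

Derivation:
Char 1 ('C'): step: R->5, L=0; C->plug->B->R->F->L->A->refl->H->L'->B->R'->D->plug->D
Char 2 ('G'): step: R->6, L=0; G->plug->G->R->C->L->G->refl->D->L'->A->R'->C->plug->B
Char 3 ('C'): step: R->7, L=0; C->plug->B->R->H->L->C->refl->E->L'->G->R'->D->plug->D
Char 4 ('A'): step: R->0, L->1 (L advanced); A->plug->A->R->G->L->B->refl->F->L'->B->R'->H->plug->H
Char 5 ('D'): step: R->1, L=1; D->plug->D->R->H->L->C->refl->E->L'->C->R'->E->plug->F
Char 6 ('G'): step: R->2, L=1; G->plug->G->R->E->L->H->refl->A->L'->D->R'->A->plug->A
Char 7 ('A'): step: R->3, L=1; A->plug->A->R->E->L->H->refl->A->L'->D->R'->F->plug->E
Char 8 ('H'): step: R->4, L=1; H->plug->H->R->D->L->A->refl->H->L'->E->R'->A->plug->A
Char 9 ('D'): step: R->5, L=1; D->plug->D->R->B->L->F->refl->B->L'->G->R'->A->plug->A
Char 10 ('H'): step: R->6, L=1; H->plug->H->R->F->L->D->refl->G->L'->A->R'->C->plug->B
Final: ciphertext=DBDHFAEAAB, RIGHT=6, LEFT=1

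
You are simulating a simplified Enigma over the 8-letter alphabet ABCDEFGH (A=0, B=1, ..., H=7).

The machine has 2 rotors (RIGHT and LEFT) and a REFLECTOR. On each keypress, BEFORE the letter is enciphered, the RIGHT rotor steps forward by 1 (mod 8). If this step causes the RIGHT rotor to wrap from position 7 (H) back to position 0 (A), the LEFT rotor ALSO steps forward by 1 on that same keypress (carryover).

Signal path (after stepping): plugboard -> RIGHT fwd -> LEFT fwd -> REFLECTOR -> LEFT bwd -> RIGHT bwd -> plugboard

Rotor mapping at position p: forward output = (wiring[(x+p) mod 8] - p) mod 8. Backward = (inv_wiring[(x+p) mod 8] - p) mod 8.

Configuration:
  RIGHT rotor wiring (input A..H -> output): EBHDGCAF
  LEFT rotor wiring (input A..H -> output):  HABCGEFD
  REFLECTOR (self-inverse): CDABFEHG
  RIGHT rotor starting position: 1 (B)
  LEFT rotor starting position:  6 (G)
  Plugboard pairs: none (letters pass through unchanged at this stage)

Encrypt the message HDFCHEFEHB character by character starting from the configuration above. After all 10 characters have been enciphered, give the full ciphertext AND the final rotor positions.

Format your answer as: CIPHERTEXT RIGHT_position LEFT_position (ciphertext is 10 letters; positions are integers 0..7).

Char 1 ('H'): step: R->2, L=6; H->plug->H->R->H->L->G->refl->H->L'->A->R'->D->plug->D
Char 2 ('D'): step: R->3, L=6; D->plug->D->R->F->L->E->refl->F->L'->B->R'->F->plug->F
Char 3 ('F'): step: R->4, L=6; F->plug->F->R->F->L->E->refl->F->L'->B->R'->D->plug->D
Char 4 ('C'): step: R->5, L=6; C->plug->C->R->A->L->H->refl->G->L'->H->R'->D->plug->D
Char 5 ('H'): step: R->6, L=6; H->plug->H->R->E->L->D->refl->B->L'->C->R'->A->plug->A
Char 6 ('E'): step: R->7, L=6; E->plug->E->R->E->L->D->refl->B->L'->C->R'->C->plug->C
Char 7 ('F'): step: R->0, L->7 (L advanced); F->plug->F->R->C->L->B->refl->D->L'->E->R'->A->plug->A
Char 8 ('E'): step: R->1, L=7; E->plug->E->R->B->L->A->refl->C->L'->D->R'->H->plug->H
Char 9 ('H'): step: R->2, L=7; H->plug->H->R->H->L->G->refl->H->L'->F->R'->A->plug->A
Char 10 ('B'): step: R->3, L=7; B->plug->B->R->D->L->C->refl->A->L'->B->R'->F->plug->F
Final: ciphertext=DFDDACAHAF, RIGHT=3, LEFT=7

Answer: DFDDACAHAF 3 7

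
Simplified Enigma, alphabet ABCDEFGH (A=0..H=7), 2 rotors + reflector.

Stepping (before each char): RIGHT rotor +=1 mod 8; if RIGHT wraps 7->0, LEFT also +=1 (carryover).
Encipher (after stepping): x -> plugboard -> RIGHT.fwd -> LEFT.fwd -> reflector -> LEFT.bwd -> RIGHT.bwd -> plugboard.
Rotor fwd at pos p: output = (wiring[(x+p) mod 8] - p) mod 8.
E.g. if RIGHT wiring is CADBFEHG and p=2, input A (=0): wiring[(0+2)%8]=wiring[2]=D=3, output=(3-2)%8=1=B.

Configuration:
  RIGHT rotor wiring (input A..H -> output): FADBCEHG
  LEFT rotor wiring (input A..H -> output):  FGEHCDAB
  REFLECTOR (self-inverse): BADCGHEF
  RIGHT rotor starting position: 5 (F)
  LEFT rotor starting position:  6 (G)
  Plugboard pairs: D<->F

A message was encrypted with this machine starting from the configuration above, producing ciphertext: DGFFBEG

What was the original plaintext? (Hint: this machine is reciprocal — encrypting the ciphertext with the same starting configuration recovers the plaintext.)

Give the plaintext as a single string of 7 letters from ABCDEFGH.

Answer: EDHDDDD

Derivation:
Char 1 ('D'): step: R->6, L=6; D->plug->F->R->D->L->A->refl->B->L'->F->R'->E->plug->E
Char 2 ('G'): step: R->7, L=6; G->plug->G->R->F->L->B->refl->A->L'->D->R'->F->plug->D
Char 3 ('F'): step: R->0, L->7 (L advanced); F->plug->D->R->B->L->G->refl->E->L'->G->R'->H->plug->H
Char 4 ('F'): step: R->1, L=7; F->plug->D->R->B->L->G->refl->E->L'->G->R'->F->plug->D
Char 5 ('B'): step: R->2, L=7; B->plug->B->R->H->L->B->refl->A->L'->E->R'->F->plug->D
Char 6 ('E'): step: R->3, L=7; E->plug->E->R->D->L->F->refl->H->L'->C->R'->F->plug->D
Char 7 ('G'): step: R->4, L=7; G->plug->G->R->H->L->B->refl->A->L'->E->R'->F->plug->D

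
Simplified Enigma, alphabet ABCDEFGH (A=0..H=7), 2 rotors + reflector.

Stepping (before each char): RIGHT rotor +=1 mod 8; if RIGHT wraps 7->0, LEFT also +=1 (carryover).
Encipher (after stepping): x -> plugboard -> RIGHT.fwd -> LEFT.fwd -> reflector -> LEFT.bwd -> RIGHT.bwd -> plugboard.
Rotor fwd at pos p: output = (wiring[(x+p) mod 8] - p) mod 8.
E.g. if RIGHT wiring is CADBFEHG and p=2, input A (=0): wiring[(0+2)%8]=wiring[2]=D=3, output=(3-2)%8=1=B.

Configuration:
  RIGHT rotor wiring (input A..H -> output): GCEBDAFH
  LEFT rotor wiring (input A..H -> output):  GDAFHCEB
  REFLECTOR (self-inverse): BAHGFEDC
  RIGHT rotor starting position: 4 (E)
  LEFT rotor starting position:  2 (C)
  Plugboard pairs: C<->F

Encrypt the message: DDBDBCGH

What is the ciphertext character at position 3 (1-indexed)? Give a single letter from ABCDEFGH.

Char 1 ('D'): step: R->5, L=2; D->plug->D->R->B->L->D->refl->G->L'->A->R'->B->plug->B
Char 2 ('D'): step: R->6, L=2; D->plug->D->R->E->L->C->refl->H->L'->F->R'->G->plug->G
Char 3 ('B'): step: R->7, L=2; B->plug->B->R->H->L->B->refl->A->L'->D->R'->C->plug->F

F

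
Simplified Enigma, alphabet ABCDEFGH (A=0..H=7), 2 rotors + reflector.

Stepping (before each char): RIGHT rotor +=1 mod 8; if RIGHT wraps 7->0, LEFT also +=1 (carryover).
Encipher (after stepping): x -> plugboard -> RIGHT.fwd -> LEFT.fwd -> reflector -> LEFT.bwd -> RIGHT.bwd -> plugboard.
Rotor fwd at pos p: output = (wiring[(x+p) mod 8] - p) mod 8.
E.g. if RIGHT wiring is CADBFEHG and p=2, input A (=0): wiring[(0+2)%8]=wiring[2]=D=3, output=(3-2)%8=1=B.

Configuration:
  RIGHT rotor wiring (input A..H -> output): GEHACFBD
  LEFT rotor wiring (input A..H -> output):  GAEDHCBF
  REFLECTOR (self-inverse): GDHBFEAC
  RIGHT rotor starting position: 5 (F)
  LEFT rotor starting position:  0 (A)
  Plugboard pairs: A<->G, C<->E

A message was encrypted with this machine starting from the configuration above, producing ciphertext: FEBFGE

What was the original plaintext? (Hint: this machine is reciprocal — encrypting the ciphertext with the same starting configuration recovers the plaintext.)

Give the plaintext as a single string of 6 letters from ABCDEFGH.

Char 1 ('F'): step: R->6, L=0; F->plug->F->R->C->L->E->refl->F->L'->H->R'->H->plug->H
Char 2 ('E'): step: R->7, L=0; E->plug->C->R->F->L->C->refl->H->L'->E->R'->A->plug->G
Char 3 ('B'): step: R->0, L->1 (L advanced); B->plug->B->R->E->L->B->refl->D->L'->B->R'->G->plug->A
Char 4 ('F'): step: R->1, L=1; F->plug->F->R->A->L->H->refl->C->L'->C->R'->G->plug->A
Char 5 ('G'): step: R->2, L=1; G->plug->A->R->F->L->A->refl->G->L'->D->R'->D->plug->D
Char 6 ('E'): step: R->3, L=1; E->plug->C->R->C->L->C->refl->H->L'->A->R'->E->plug->C

Answer: HGAADC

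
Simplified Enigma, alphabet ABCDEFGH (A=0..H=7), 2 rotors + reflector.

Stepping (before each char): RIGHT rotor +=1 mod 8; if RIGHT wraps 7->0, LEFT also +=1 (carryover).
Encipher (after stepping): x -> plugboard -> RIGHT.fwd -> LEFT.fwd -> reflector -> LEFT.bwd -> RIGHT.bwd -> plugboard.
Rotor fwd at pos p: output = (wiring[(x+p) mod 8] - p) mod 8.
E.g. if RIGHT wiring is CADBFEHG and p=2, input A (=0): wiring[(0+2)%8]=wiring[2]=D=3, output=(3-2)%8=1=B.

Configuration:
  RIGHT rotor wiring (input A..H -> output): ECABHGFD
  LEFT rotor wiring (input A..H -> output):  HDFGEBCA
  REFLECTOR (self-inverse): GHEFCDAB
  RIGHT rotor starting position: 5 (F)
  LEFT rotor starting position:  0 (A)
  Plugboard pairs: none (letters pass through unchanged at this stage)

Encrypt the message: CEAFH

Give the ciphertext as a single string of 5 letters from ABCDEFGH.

Char 1 ('C'): step: R->6, L=0; C->plug->C->R->G->L->C->refl->E->L'->E->R'->D->plug->D
Char 2 ('E'): step: R->7, L=0; E->plug->E->R->C->L->F->refl->D->L'->B->R'->D->plug->D
Char 3 ('A'): step: R->0, L->1 (L advanced); A->plug->A->R->E->L->A->refl->G->L'->H->R'->E->plug->E
Char 4 ('F'): step: R->1, L=1; F->plug->F->R->E->L->A->refl->G->L'->H->R'->B->plug->B
Char 5 ('H'): step: R->2, L=1; H->plug->H->R->A->L->C->refl->E->L'->B->R'->F->plug->F

Answer: DDEBF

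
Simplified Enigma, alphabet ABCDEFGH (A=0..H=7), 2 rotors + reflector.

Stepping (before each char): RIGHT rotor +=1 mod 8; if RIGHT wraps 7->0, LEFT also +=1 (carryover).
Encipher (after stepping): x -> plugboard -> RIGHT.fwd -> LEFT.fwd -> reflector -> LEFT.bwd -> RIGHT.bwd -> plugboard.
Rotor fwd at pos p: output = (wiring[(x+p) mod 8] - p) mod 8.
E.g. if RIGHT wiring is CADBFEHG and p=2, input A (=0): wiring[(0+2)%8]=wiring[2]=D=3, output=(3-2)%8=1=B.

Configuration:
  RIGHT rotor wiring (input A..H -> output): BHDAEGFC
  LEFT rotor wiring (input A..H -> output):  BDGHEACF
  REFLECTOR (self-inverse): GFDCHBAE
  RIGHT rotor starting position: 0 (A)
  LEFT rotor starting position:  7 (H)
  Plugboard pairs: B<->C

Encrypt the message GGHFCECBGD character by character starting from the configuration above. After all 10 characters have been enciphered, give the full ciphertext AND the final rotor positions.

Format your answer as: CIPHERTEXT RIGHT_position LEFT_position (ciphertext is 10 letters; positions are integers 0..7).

Answer: BAGCDGAEAE 2 0

Derivation:
Char 1 ('G'): step: R->1, L=7; G->plug->G->R->B->L->C->refl->D->L'->H->R'->C->plug->B
Char 2 ('G'): step: R->2, L=7; G->plug->G->R->H->L->D->refl->C->L'->B->R'->A->plug->A
Char 3 ('H'): step: R->3, L=7; H->plug->H->R->A->L->G->refl->A->L'->E->R'->G->plug->G
Char 4 ('F'): step: R->4, L=7; F->plug->F->R->D->L->H->refl->E->L'->C->R'->B->plug->C
Char 5 ('C'): step: R->5, L=7; C->plug->B->R->A->L->G->refl->A->L'->E->R'->D->plug->D
Char 6 ('E'): step: R->6, L=7; E->plug->E->R->F->L->F->refl->B->L'->G->R'->G->plug->G
Char 7 ('C'): step: R->7, L=7; C->plug->B->R->C->L->E->refl->H->L'->D->R'->A->plug->A
Char 8 ('B'): step: R->0, L->0 (L advanced); B->plug->C->R->D->L->H->refl->E->L'->E->R'->E->plug->E
Char 9 ('G'): step: R->1, L=0; G->plug->G->R->B->L->D->refl->C->L'->G->R'->A->plug->A
Char 10 ('D'): step: R->2, L=0; D->plug->D->R->E->L->E->refl->H->L'->D->R'->E->plug->E
Final: ciphertext=BAGCDGAEAE, RIGHT=2, LEFT=0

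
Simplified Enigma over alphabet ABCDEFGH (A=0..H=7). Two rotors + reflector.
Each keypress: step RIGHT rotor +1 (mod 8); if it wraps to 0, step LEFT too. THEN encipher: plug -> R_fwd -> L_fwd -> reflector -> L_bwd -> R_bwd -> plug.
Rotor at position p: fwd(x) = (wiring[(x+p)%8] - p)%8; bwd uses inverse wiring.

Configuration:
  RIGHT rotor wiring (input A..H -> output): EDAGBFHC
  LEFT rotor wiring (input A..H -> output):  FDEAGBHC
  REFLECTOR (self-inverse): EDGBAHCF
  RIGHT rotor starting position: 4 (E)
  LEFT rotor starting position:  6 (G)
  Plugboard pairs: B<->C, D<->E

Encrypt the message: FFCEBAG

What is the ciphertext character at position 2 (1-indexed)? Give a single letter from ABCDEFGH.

Char 1 ('F'): step: R->5, L=6; F->plug->F->R->D->L->F->refl->H->L'->C->R'->B->plug->C
Char 2 ('F'): step: R->6, L=6; F->plug->F->R->A->L->B->refl->D->L'->H->R'->H->plug->H

H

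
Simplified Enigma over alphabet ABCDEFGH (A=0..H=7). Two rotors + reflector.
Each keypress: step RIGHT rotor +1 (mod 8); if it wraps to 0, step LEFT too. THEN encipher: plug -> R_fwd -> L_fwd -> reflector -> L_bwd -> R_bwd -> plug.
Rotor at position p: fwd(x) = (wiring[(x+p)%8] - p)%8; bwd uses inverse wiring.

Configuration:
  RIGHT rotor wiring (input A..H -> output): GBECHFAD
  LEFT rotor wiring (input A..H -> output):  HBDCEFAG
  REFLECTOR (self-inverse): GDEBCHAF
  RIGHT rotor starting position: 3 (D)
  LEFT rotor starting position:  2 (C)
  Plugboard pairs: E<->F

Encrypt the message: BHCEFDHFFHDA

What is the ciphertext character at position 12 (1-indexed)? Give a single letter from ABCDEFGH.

Char 1 ('B'): step: R->4, L=2; B->plug->B->R->B->L->A->refl->G->L'->E->R'->C->plug->C
Char 2 ('H'): step: R->5, L=2; H->plug->H->R->C->L->C->refl->E->L'->F->R'->G->plug->G
Char 3 ('C'): step: R->6, L=2; C->plug->C->R->A->L->B->refl->D->L'->D->R'->D->plug->D
Char 4 ('E'): step: R->7, L=2; E->plug->F->R->A->L->B->refl->D->L'->D->R'->E->plug->F
Char 5 ('F'): step: R->0, L->3 (L advanced); F->plug->E->R->H->L->A->refl->G->L'->G->R'->A->plug->A
Char 6 ('D'): step: R->1, L=3; D->plug->D->R->G->L->G->refl->A->L'->H->R'->F->plug->E
Char 7 ('H'): step: R->2, L=3; H->plug->H->R->H->L->A->refl->G->L'->G->R'->E->plug->F
Char 8 ('F'): step: R->3, L=3; F->plug->E->R->A->L->H->refl->F->L'->D->R'->F->plug->E
Char 9 ('F'): step: R->4, L=3; F->plug->E->R->C->L->C->refl->E->L'->F->R'->F->plug->E
Char 10 ('H'): step: R->5, L=3; H->plug->H->R->C->L->C->refl->E->L'->F->R'->G->plug->G
Char 11 ('D'): step: R->6, L=3; D->plug->D->R->D->L->F->refl->H->L'->A->R'->C->plug->C
Char 12 ('A'): step: R->7, L=3; A->plug->A->R->E->L->D->refl->B->L'->B->R'->H->plug->H

H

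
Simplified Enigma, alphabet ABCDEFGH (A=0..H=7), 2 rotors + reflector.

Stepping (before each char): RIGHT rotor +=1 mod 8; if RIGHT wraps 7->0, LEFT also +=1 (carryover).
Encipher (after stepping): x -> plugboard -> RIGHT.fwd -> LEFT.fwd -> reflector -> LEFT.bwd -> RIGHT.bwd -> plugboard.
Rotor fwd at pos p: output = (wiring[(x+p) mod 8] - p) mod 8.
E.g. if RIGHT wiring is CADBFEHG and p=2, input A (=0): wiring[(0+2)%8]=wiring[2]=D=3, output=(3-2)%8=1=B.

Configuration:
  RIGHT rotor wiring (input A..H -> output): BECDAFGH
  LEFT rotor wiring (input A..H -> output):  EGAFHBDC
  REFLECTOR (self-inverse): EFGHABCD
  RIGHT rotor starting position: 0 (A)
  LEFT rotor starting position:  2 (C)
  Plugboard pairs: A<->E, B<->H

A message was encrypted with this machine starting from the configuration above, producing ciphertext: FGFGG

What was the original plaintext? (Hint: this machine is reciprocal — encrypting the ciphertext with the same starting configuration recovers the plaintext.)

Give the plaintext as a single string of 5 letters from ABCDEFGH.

Char 1 ('F'): step: R->1, L=2; F->plug->F->R->F->L->A->refl->E->L'->H->R'->D->plug->D
Char 2 ('G'): step: R->2, L=2; G->plug->G->R->H->L->E->refl->A->L'->F->R'->F->plug->F
Char 3 ('F'): step: R->3, L=2; F->plug->F->R->G->L->C->refl->G->L'->A->R'->A->plug->E
Char 4 ('G'): step: R->4, L=2; G->plug->G->R->G->L->C->refl->G->L'->A->R'->F->plug->F
Char 5 ('G'): step: R->5, L=2; G->plug->G->R->G->L->C->refl->G->L'->A->R'->A->plug->E

Answer: DFEFE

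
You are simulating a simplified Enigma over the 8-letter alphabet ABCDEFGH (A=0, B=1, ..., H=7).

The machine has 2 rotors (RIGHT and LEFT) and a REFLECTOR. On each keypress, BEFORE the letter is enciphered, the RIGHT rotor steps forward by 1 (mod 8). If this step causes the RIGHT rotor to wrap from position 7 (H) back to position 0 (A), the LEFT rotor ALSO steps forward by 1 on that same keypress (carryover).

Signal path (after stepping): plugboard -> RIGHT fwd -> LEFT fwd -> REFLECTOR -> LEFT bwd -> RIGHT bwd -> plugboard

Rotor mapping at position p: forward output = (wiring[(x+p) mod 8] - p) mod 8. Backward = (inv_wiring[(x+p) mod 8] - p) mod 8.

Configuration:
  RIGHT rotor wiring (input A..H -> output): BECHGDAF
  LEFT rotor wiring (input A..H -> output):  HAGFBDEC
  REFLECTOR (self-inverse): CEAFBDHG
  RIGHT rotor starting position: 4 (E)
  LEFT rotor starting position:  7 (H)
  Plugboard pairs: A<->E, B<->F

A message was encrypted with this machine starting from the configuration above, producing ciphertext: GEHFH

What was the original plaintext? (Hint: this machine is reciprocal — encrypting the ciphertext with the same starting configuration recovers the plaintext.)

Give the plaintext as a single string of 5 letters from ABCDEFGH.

Char 1 ('G'): step: R->5, L=7; G->plug->G->R->C->L->B->refl->E->L'->G->R'->A->plug->E
Char 2 ('E'): step: R->6, L=7; E->plug->A->R->C->L->B->refl->E->L'->G->R'->D->plug->D
Char 3 ('H'): step: R->7, L=7; H->plug->H->R->B->L->A->refl->C->L'->F->R'->C->plug->C
Char 4 ('F'): step: R->0, L->0 (L advanced); F->plug->B->R->E->L->B->refl->E->L'->G->R'->E->plug->A
Char 5 ('H'): step: R->1, L=0; H->plug->H->R->A->L->H->refl->G->L'->C->R'->E->plug->A

Answer: EDCAA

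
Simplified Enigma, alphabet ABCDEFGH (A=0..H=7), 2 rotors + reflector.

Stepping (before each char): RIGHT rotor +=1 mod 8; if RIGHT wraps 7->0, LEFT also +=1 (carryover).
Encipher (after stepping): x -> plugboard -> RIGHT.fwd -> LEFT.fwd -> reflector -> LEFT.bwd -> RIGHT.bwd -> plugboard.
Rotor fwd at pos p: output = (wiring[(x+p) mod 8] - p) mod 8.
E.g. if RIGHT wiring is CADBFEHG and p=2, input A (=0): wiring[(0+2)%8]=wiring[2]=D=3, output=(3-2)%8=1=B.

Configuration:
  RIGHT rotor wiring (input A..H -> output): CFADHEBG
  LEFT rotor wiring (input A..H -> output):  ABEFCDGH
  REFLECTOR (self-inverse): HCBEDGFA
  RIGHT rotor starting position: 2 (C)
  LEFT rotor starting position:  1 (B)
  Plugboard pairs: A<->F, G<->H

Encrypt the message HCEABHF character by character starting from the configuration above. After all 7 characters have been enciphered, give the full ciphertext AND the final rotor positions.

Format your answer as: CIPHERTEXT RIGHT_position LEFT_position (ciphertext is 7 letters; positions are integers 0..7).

Char 1 ('H'): step: R->3, L=1; H->plug->G->R->C->L->E->refl->D->L'->B->R'->C->plug->C
Char 2 ('C'): step: R->4, L=1; C->plug->C->R->F->L->F->refl->G->L'->G->R'->E->plug->E
Char 3 ('E'): step: R->5, L=1; E->plug->E->R->A->L->A->refl->H->L'->H->R'->A->plug->F
Char 4 ('A'): step: R->6, L=1; A->plug->F->R->F->L->F->refl->G->L'->G->R'->H->plug->G
Char 5 ('B'): step: R->7, L=1; B->plug->B->R->D->L->B->refl->C->L'->E->R'->E->plug->E
Char 6 ('H'): step: R->0, L->2 (L advanced); H->plug->G->R->B->L->D->refl->E->L'->E->R'->F->plug->A
Char 7 ('F'): step: R->1, L=2; F->plug->A->R->E->L->E->refl->D->L'->B->R'->H->plug->G
Final: ciphertext=CEFGEAG, RIGHT=1, LEFT=2

Answer: CEFGEAG 1 2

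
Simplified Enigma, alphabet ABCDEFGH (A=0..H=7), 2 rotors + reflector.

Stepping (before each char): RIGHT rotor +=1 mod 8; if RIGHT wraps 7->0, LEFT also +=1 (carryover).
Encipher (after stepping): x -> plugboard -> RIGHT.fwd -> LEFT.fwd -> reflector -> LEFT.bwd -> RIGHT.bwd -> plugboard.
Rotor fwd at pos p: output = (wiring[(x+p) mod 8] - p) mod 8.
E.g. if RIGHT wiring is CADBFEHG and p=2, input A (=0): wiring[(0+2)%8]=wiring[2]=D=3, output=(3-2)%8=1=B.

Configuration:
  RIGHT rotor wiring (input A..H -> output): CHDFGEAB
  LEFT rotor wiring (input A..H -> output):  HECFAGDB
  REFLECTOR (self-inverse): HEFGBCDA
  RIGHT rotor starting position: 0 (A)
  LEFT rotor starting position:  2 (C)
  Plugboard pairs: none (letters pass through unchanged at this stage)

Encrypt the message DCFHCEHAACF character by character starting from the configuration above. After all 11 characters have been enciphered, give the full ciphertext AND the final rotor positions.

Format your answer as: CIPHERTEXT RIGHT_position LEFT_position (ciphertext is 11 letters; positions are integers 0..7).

Char 1 ('D'): step: R->1, L=2; D->plug->D->R->F->L->H->refl->A->L'->A->R'->G->plug->G
Char 2 ('C'): step: R->2, L=2; C->plug->C->R->E->L->B->refl->E->L'->D->R'->B->plug->B
Char 3 ('F'): step: R->3, L=2; F->plug->F->R->H->L->C->refl->F->L'->G->R'->E->plug->E
Char 4 ('H'): step: R->4, L=2; H->plug->H->R->B->L->D->refl->G->L'->C->R'->A->plug->A
Char 5 ('C'): step: R->5, L=2; C->plug->C->R->E->L->B->refl->E->L'->D->R'->B->plug->B
Char 6 ('E'): step: R->6, L=2; E->plug->E->R->F->L->H->refl->A->L'->A->R'->G->plug->G
Char 7 ('H'): step: R->7, L=2; H->plug->H->R->B->L->D->refl->G->L'->C->R'->A->plug->A
Char 8 ('A'): step: R->0, L->3 (L advanced); A->plug->A->R->C->L->D->refl->G->L'->E->R'->F->plug->F
Char 9 ('A'): step: R->1, L=3; A->plug->A->R->G->L->B->refl->E->L'->F->R'->D->plug->D
Char 10 ('C'): step: R->2, L=3; C->plug->C->R->E->L->G->refl->D->L'->C->R'->D->plug->D
Char 11 ('F'): step: R->3, L=3; F->plug->F->R->H->L->H->refl->A->L'->D->R'->B->plug->B
Final: ciphertext=GBEABGAFDDB, RIGHT=3, LEFT=3

Answer: GBEABGAFDDB 3 3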